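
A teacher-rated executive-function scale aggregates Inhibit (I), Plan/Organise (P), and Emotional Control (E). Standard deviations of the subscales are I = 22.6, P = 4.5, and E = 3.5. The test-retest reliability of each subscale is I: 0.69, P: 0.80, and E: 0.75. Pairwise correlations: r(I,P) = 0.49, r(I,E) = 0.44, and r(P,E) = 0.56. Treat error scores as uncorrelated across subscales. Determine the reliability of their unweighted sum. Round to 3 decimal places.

0.773

Var(I+P+E) = 22.6² + 4.5² + 3.5² + 2·[22.6·4.5·0.49 + 22.6·3.5·0.44 + 4.5·3.5·0.56] = 543.26 + 186.914 = 730.174.
Under uncorrelated errors the observed covariances equal the true-score covariances, so only the own-variance terms attenuate.
True-score variance = [22.6²·0.69 + 4.5²·0.80 + 3.5²·0.75] + 186.914 = 377.812 + 186.914 = 564.726.
Reliability = 564.726 / 730.174 = 0.773.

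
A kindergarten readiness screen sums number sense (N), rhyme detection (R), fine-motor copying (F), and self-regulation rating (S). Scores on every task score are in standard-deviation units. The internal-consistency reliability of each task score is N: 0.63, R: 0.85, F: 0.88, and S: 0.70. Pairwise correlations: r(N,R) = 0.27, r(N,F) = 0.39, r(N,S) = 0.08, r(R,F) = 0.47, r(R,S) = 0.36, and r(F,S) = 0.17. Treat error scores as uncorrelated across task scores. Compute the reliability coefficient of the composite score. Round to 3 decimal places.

Var(N+R+F+S) = 4 + 2·[0.27 + 0.39 + 0.08 + 0.47 + 0.36 + 0.17] = 4 + 3.48 = 7.48.
Because errors are independent across components, Cov(Tᵢ,Tⱼ) = Cov(Xᵢ,Xⱼ); the off-diagonal part of the true-score variance is the same as above.
True-score variance = [0.63 + 0.85 + 0.88 + 0.70] + 3.48 = 3.06 + 3.48 = 6.54.
Reliability = 6.54 / 7.48 = 0.874.

0.874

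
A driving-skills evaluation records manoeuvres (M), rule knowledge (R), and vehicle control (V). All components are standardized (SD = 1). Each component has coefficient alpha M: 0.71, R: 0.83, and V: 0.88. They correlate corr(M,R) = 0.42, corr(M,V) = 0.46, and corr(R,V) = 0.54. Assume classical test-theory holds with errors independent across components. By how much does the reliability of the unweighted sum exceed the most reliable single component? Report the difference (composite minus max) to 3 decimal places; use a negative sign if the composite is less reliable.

0.021

Var(sum) = 3 + 2.84 = 5.84; true-score variance = 2.42 + 2.84 = 5.26; composite reliability = 0.9007.
Max component reliability = 0.8800.
Difference = 0.9007 − 0.8800 = 0.021.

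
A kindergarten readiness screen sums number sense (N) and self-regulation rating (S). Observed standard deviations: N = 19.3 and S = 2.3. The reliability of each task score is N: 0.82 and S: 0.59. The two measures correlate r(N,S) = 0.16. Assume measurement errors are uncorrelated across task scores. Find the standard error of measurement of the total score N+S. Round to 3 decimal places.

8.320

Var(total) = 377.78 + 14.2048 = 391.985.
True-score variance = 308.563 + 14.2048 = 322.768, so reliability = 0.8234.
Error variance = 391.985 − 322.768 = 69.2171; SEM = √69.2171 = 8.320.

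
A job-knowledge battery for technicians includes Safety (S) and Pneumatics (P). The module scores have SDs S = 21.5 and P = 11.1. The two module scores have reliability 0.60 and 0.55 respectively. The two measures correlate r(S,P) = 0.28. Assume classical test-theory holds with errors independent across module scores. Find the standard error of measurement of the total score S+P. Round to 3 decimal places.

15.503

Var(total) = 585.46 + 133.644 = 719.104.
True-score variance = 345.115 + 133.644 = 478.76, so reliability = 0.6658.
Error variance = 719.104 − 478.76 = 240.345; SEM = √240.345 = 15.503.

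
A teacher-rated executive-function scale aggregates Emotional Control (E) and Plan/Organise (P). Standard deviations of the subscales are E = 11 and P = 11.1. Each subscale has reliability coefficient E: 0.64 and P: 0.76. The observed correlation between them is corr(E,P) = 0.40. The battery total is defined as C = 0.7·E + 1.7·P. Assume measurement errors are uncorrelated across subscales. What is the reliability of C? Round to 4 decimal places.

Var(C) = 0.7²·11² + 1.7²·11.1² + 2·[1.19·11·11.1·0.40] = 415.367 + 116.239 = 531.606.
Under uncorrelated errors the observed covariances equal the true-score covariances, so only the own-variance terms attenuate.
True-score variance = [0.7²·11²·0.64 + 1.7²·11.1²·0.76] + 116.239 = 308.564 + 116.239 = 424.803.
Reliability = 424.803 / 531.606 = 0.7991.

0.7991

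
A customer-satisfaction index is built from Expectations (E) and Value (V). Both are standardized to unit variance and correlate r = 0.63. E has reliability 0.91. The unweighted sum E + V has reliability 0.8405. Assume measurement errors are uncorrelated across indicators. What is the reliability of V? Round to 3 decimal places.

0.570

Var(E+V) = 2 + 2·0.63 = 3.260.
True-score variance = ρ_E + ρ_V + 2·0.63, so 0.8405 = (0.91 + ρ_V + 1.26) / 3.260.
ρ_V = 0.8405·3.260 − 0.91 − 1.26 = 0.570.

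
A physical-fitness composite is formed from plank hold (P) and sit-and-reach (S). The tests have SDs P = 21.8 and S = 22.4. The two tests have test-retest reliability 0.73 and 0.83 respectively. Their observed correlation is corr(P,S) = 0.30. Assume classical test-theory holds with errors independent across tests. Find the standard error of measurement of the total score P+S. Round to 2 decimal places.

14.62

Var(total) = 977 + 292.992 = 1269.99.
True-score variance = 763.386 + 292.992 = 1056.38, so reliability = 0.8318.
Error variance = 1269.99 − 1056.38 = 213.614; SEM = √213.614 = 14.62.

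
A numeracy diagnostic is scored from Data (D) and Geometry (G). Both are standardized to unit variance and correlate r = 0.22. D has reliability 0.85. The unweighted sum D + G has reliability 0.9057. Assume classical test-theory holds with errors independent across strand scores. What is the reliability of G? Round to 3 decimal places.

Var(D+G) = 2 + 2·0.22 = 2.440.
True-score variance = ρ_D + ρ_G + 2·0.22, so 0.9057 = (0.85 + ρ_G + 0.44) / 2.440.
ρ_G = 0.9057·2.440 − 0.85 − 0.44 = 0.920.

0.920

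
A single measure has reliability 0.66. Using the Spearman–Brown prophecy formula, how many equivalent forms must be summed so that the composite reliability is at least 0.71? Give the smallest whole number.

k ≥ ρ*(1−ρ₁)/(ρ₁(1−ρ*)) = 0.71·0.34 / (0.66·0.29) = 1.261.
Smallest integer k = 2.

2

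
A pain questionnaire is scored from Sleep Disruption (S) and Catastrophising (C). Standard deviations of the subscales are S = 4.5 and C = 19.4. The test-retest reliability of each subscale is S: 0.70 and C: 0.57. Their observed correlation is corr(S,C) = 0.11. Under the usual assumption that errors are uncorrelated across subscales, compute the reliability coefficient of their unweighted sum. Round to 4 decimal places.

0.5962

Var(S+C) = 4.5² + 19.4² + 2·[4.5·19.4·0.11] = 396.61 + 19.206 = 415.816.
With uncorrelated errors the cross-covariances are all true-score covariance, so they carry over unchanged; only the diagonal terms shrink to ρᵢσᵢ².
True-score variance = [4.5²·0.70 + 19.4²·0.57] + 19.206 = 228.7 + 19.206 = 247.906.
Reliability = 247.906 / 415.816 = 0.5962.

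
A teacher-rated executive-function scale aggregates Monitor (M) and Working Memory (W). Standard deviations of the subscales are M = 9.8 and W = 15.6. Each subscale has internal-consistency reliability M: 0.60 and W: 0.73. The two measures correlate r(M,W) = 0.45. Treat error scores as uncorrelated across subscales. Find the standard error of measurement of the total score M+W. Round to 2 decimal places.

10.20

Var(total) = 339.4 + 137.592 = 476.992.
True-score variance = 235.277 + 137.592 = 372.869, so reliability = 0.7817.
Error variance = 476.992 − 372.869 = 104.123; SEM = √104.123 = 10.20.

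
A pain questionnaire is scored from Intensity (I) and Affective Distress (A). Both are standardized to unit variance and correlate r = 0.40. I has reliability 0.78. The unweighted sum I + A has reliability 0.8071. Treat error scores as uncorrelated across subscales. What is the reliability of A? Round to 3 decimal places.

Var(I+A) = 2 + 2·0.40 = 2.800.
True-score variance = ρ_I + ρ_A + 2·0.40, so 0.8071 = (0.78 + ρ_A + 0.80) / 2.800.
ρ_A = 0.8071·2.800 − 0.78 − 0.80 = 0.680.

0.680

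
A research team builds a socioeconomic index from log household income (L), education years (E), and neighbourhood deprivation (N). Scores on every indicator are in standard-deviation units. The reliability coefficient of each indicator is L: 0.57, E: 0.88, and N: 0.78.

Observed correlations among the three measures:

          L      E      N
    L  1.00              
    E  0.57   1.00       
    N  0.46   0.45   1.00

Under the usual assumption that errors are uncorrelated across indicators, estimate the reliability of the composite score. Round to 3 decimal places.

0.871

Var(L+E+N) = 3 + 2·[0.57 + 0.46 + 0.45] = 3 + 2.96 = 5.96.
With uncorrelated errors the cross-covariances are all true-score covariance, so they carry over unchanged; only the diagonal terms shrink to ρᵢσᵢ².
True-score variance = [0.57 + 0.88 + 0.78] + 2.96 = 2.23 + 2.96 = 5.19.
Reliability = 5.19 / 5.96 = 0.871.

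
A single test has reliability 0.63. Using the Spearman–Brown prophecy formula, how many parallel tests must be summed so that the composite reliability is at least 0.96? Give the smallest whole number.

k ≥ ρ*(1−ρ₁)/(ρ₁(1−ρ*)) = 0.96·0.37 / (0.63·0.04) = 14.095.
Smallest integer k = 15.

15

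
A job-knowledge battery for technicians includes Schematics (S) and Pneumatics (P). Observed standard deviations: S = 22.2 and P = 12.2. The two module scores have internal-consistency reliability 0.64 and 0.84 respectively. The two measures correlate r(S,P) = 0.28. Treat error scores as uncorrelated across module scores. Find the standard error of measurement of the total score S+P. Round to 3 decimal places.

Var(total) = 641.68 + 151.67 = 793.35.
True-score variance = 440.443 + 151.67 = 592.114, so reliability = 0.7463.
Error variance = 793.35 − 592.114 = 201.237; SEM = √201.237 = 14.186.

14.186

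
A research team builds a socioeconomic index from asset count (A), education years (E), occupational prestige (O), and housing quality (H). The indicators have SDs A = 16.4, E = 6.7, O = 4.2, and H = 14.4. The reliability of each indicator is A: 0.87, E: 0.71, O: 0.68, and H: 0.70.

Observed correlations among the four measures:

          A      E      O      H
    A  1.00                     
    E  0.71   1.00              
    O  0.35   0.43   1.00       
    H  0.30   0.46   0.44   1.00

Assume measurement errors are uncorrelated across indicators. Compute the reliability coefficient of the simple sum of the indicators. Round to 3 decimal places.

0.890

Var(A+E+O+H) = 16.4² + 6.7² + 4.2² + 14.4² + 2·[16.4·6.7·0.71 + 16.4·4.2·0.35 + 16.4·14.4·0.30 + 6.7·4.2·0.43 + 6.7·14.4·0.46 + 4.2·14.4·0.44] = 538.85 + 512.126 = 1050.98.
Because errors are independent across components, Cov(Tᵢ,Tⱼ) = Cov(Xᵢ,Xⱼ); the off-diagonal part of the true-score variance is the same as above.
True-score variance = [16.4²·0.87 + 6.7²·0.71 + 4.2²·0.68 + 14.4²·0.70] + 512.126 = 423.014 + 512.126 = 935.14.
Reliability = 935.14 / 1050.98 = 0.890.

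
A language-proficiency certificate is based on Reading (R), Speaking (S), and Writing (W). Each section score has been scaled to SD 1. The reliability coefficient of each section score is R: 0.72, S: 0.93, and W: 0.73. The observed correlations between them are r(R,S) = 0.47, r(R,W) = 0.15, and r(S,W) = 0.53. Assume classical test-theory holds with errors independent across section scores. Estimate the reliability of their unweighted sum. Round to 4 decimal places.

Var(R+S+W) = 3 + 2·[0.47 + 0.15 + 0.53] = 3 + 2.3 = 5.3.
Because errors are independent across components, Cov(Tᵢ,Tⱼ) = Cov(Xᵢ,Xⱼ); the off-diagonal part of the true-score variance is the same as above.
True-score variance = [0.72 + 0.93 + 0.73] + 2.3 = 2.38 + 2.3 = 4.68.
Reliability = 4.68 / 5.3 = 0.8830.

0.8830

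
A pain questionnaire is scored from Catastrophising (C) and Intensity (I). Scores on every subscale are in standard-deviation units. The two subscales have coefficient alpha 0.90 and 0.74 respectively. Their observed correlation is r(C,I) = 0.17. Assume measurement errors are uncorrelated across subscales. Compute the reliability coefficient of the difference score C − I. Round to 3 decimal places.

0.783

Var(C−I) = 1 + 1 − 2·0.17 = 2 − 0.34 = 1.66.
With uncorrelated errors the cross-covariances are all true-score covariance, so they carry over unchanged; only the diagonal terms shrink to ρᵢσᵢ².
True-score variance = [0.90 + 0.74] − 0.34 = 1.64 − 0.34 = 1.3.
Reliability = 1.3 / 1.66 = 0.783.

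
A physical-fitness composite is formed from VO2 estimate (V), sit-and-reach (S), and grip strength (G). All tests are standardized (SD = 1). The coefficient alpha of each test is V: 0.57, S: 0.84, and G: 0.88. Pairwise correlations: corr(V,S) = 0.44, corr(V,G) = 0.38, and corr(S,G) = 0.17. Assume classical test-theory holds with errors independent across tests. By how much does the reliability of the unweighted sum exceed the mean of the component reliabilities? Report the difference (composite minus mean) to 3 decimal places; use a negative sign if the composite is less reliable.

0.094

Var(sum) = 3 + 1.98 = 4.98; true-score variance = 2.29 + 1.98 = 4.27; composite reliability = 0.8574.
Mean component reliability = 0.7633.
Difference = 0.8574 − 0.7633 = 0.094.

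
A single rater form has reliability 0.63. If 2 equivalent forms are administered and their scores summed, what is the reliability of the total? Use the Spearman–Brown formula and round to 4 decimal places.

ρ_k = kρ / (1 + (k−1)ρ) = 2·0.63 / (1 + 1·0.63) = 1.260 / 1.630 = 0.7730.

0.7730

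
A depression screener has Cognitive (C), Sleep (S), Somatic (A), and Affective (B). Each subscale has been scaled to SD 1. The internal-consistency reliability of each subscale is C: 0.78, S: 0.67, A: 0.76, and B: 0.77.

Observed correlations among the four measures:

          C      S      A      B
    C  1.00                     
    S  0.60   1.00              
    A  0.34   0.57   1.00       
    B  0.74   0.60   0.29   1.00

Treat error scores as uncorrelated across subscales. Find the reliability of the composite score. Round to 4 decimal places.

Var(C+S+A+B) = 4 + 2·[0.60 + 0.34 + 0.74 + 0.57 + 0.60 + 0.29] = 4 + 6.28 = 10.28.
Under uncorrelated errors the observed covariances equal the true-score covariances, so only the own-variance terms attenuate.
True-score variance = [0.78 + 0.67 + 0.76 + 0.77] + 6.28 = 2.98 + 6.28 = 9.26.
Reliability = 9.26 / 10.28 = 0.9008.

0.9008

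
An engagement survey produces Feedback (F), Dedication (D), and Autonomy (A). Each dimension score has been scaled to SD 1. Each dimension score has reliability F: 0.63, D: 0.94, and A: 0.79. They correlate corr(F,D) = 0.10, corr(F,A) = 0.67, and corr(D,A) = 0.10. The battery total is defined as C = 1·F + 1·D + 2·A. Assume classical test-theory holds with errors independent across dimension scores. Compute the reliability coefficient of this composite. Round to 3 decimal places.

Var(C) = 1 + 1 + 2² + 2·[0.10 + 2·0.67 + 2·0.10] = 6 + 3.28 = 9.28.
With uncorrelated errors the cross-covariances are all true-score covariance, so they carry over unchanged; only the diagonal terms shrink to ρᵢσᵢ².
True-score variance = [0.63 + 0.94 + 2²·0.79] + 3.28 = 4.73 + 3.28 = 8.01.
Reliability = 8.01 / 9.28 = 0.863.

0.863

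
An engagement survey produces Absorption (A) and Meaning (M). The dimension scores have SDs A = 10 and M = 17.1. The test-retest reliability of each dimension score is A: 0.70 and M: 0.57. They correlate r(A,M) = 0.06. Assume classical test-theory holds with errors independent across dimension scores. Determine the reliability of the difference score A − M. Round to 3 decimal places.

Var(A−M) = 10² + 17.1² − 2·10·17.1·0.06 = 392.41 − 20.52 = 371.89.
Under uncorrelated errors the observed covariances equal the true-score covariances, so only the own-variance terms attenuate.
True-score variance = [10²·0.70 + 17.1²·0.57] − 20.52 = 236.674 − 20.52 = 216.154.
Reliability = 216.154 / 371.89 = 0.581.

0.581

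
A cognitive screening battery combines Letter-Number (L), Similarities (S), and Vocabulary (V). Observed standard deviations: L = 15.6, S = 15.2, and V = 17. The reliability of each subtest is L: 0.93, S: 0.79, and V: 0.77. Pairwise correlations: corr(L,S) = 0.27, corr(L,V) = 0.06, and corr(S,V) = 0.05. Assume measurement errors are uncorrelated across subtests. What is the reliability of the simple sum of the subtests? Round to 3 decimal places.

0.861

Var(L+S+V) = 15.6² + 15.2² + 17² + 2·[15.6·15.2·0.27 + 15.6·17·0.06 + 15.2·17·0.05] = 763.4 + 185.709 = 949.109.
Under uncorrelated errors the observed covariances equal the true-score covariances, so only the own-variance terms attenuate.
True-score variance = [15.6²·0.93 + 15.2²·0.79 + 17²·0.77] + 185.709 = 631.376 + 185.709 = 817.085.
Reliability = 817.085 / 949.109 = 0.861.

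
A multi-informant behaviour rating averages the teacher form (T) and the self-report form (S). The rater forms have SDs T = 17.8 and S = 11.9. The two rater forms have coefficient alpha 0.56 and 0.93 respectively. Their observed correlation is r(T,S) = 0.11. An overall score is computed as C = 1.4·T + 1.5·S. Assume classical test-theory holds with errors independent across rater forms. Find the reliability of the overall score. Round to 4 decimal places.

Var(C) = 1.4²·17.8² + 1.5²·11.9² + 2·[2.1·17.8·11.9·0.11] = 939.629 + 97.8608 = 1037.49.
Under uncorrelated errors the observed covariances equal the true-score covariances, so only the own-variance terms attenuate.
True-score variance = [1.4²·17.8²·0.56 + 1.5²·11.9²·0.93] + 97.8608 = 644.083 + 97.8608 = 741.943.
Reliability = 741.943 / 1037.49 = 0.7151.

0.7151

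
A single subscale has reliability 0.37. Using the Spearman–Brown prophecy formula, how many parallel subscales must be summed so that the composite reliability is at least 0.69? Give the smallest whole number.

4

k ≥ ρ*(1−ρ₁)/(ρ₁(1−ρ*)) = 0.69·0.63 / (0.37·0.31) = 3.790.
Smallest integer k = 4.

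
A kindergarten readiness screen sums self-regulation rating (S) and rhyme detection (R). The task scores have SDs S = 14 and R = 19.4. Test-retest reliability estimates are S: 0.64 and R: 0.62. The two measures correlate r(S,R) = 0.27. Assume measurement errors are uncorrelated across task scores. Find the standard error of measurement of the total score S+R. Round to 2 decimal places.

14.61

Var(total) = 572.36 + 146.664 = 719.024.
True-score variance = 358.783 + 146.664 = 505.447, so reliability = 0.7030.
Error variance = 719.024 − 505.447 = 213.577; SEM = √213.577 = 14.61.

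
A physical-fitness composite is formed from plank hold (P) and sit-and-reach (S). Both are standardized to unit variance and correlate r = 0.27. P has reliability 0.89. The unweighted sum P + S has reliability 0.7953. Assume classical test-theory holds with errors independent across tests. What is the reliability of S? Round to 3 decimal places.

Var(P+S) = 2 + 2·0.27 = 2.540.
True-score variance = ρ_P + ρ_S + 2·0.27, so 0.7953 = (0.89 + ρ_S + 0.54) / 2.540.
ρ_S = 0.7953·2.540 − 0.89 − 0.54 = 0.590.

0.590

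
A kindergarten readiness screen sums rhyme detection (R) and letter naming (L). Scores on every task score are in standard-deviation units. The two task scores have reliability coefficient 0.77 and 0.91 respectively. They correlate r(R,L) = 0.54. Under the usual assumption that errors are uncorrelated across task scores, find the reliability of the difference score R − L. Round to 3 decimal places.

Var(R−L) = 1 + 1 − 2·0.54 = 2 − 1.08 = 0.92.
Because errors are independent across components, Cov(Tᵢ,Tⱼ) = Cov(Xᵢ,Xⱼ); the off-diagonal part of the true-score variance is the same as above.
True-score variance = [0.77 + 0.91] − 1.08 = 1.68 − 1.08 = 0.6.
Reliability = 0.6 / 0.92 = 0.652.

0.652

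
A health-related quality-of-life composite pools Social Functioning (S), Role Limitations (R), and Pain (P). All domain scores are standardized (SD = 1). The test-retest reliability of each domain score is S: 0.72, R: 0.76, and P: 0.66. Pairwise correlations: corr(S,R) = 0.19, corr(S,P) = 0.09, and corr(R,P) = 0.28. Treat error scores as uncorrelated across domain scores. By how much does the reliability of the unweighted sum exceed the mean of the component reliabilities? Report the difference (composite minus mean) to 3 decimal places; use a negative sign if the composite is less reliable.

Var(sum) = 3 + 1.12 = 4.12; true-score variance = 2.14 + 1.12 = 3.26; composite reliability = 0.7913.
Mean component reliability = 0.7133.
Difference = 0.7913 − 0.7133 = 0.078.

0.078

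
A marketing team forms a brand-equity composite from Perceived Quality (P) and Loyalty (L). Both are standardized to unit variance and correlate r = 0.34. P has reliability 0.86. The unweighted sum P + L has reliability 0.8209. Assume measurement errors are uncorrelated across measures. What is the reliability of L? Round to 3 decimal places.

0.660

Var(P+L) = 2 + 2·0.34 = 2.680.
True-score variance = ρ_P + ρ_L + 2·0.34, so 0.8209 = (0.86 + ρ_L + 0.68) / 2.680.
ρ_L = 0.8209·2.680 − 0.86 − 0.68 = 0.660.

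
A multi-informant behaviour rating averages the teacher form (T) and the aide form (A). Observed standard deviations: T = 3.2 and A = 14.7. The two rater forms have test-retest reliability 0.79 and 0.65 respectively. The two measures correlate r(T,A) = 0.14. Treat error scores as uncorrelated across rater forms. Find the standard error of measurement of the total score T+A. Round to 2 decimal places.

8.82

Var(total) = 226.33 + 13.1712 = 239.501.
True-score variance = 148.548 + 13.1712 = 161.719, so reliability = 0.6752.
Error variance = 239.501 − 161.719 = 77.7819; SEM = √77.7819 = 8.82.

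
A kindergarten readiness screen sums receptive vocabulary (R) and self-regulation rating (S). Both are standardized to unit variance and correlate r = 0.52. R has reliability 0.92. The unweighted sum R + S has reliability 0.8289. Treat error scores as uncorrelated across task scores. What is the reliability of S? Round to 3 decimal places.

0.560

Var(R+S) = 2 + 2·0.52 = 3.040.
True-score variance = ρ_R + ρ_S + 2·0.52, so 0.8289 = (0.92 + ρ_S + 1.04) / 3.040.
ρ_S = 0.8289·3.040 − 0.92 − 1.04 = 0.560.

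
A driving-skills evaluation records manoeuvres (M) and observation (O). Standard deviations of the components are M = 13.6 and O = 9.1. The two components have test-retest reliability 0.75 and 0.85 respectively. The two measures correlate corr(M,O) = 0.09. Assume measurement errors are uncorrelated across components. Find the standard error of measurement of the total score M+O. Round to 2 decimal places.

Var(total) = 267.77 + 22.2768 = 290.047.
True-score variance = 209.108 + 22.2768 = 231.385, so reliability = 0.7978.
Error variance = 290.047 − 231.385 = 58.6615; SEM = √58.6615 = 7.66.

7.66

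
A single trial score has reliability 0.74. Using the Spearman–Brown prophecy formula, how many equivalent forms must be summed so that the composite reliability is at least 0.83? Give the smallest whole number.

k ≥ ρ*(1−ρ₁)/(ρ₁(1−ρ*)) = 0.83·0.26 / (0.74·0.17) = 1.715.
Smallest integer k = 2.

2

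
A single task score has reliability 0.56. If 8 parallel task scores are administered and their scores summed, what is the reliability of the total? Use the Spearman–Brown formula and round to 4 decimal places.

ρ_k = kρ / (1 + (k−1)ρ) = 8·0.56 / (1 + 7·0.56) = 4.480 / 4.920 = 0.9106.

0.9106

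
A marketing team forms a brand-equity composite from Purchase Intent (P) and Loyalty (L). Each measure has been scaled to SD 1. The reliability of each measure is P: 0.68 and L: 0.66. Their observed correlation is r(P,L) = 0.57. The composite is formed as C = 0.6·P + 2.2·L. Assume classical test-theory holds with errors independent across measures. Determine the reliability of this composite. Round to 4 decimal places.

0.7374

Var(C) = 0.6² + 2.2² + 2·[1.32·0.57] = 5.2 + 1.5048 = 6.7048.
Because errors are independent across components, Cov(Tᵢ,Tⱼ) = Cov(Xᵢ,Xⱼ); the off-diagonal part of the true-score variance is the same as above.
True-score variance = [0.6²·0.68 + 2.2²·0.66] + 1.5048 = 3.4392 + 1.5048 = 4.944.
Reliability = 4.944 / 6.7048 = 0.7374.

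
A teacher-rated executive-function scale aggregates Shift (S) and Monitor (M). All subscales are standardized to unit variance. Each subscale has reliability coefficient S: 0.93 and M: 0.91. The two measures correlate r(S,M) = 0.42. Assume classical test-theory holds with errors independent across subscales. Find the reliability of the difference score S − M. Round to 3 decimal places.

Var(S−M) = 1 + 1 − 2·0.42 = 2 − 0.84 = 1.16.
With uncorrelated errors the cross-covariances are all true-score covariance, so they carry over unchanged; only the diagonal terms shrink to ρᵢσᵢ².
True-score variance = [0.93 + 0.91] − 0.84 = 1.84 − 0.84 = 1.
Reliability = 1 / 1.16 = 0.862.

0.862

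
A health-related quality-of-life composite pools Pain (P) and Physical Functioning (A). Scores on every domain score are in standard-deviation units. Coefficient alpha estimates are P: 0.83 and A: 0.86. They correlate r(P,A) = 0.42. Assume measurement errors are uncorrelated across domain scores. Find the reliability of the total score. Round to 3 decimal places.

0.891

Var(P+A) = 2 + 2·[0.42] = 2 + 0.84 = 2.84.
Under uncorrelated errors the observed covariances equal the true-score covariances, so only the own-variance terms attenuate.
True-score variance = [0.83 + 0.86] + 0.84 = 1.69 + 0.84 = 2.53.
Reliability = 2.53 / 2.84 = 0.891.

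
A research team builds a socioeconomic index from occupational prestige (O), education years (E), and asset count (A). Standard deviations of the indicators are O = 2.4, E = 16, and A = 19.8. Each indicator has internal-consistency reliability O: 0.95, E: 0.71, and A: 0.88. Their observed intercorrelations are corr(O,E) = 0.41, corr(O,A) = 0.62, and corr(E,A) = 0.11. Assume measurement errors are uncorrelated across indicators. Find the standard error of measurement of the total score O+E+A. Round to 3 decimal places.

Var(total) = 653.8 + 160.109 = 813.909.
True-score variance = 532.227 + 160.109 = 692.336, so reliability = 0.8506.
Error variance = 813.909 − 692.336 = 121.573; SEM = √121.573 = 11.026.

11.026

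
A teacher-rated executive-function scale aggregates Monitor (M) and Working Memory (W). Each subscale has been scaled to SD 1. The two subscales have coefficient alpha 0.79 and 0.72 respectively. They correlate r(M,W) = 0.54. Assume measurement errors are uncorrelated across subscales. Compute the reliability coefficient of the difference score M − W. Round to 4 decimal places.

Var(M−W) = 1 + 1 − 2·0.54 = 2 − 1.08 = 0.92.
Under uncorrelated errors the observed covariances equal the true-score covariances, so only the own-variance terms attenuate.
True-score variance = [0.79 + 0.72] − 1.08 = 1.51 − 1.08 = 0.43.
Reliability = 0.43 / 0.92 = 0.4674.

0.4674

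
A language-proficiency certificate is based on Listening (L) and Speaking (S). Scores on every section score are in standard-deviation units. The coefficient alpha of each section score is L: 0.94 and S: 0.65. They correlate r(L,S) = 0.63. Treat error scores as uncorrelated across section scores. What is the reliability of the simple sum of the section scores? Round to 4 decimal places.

0.8742

Var(L+S) = 2 + 2·[0.63] = 2 + 1.26 = 3.26.
Under uncorrelated errors the observed covariances equal the true-score covariances, so only the own-variance terms attenuate.
True-score variance = [0.94 + 0.65] + 1.26 = 1.59 + 1.26 = 2.85.
Reliability = 2.85 / 3.26 = 0.8742.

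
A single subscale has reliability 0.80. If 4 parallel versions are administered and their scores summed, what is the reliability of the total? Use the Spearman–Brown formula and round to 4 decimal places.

ρ_k = kρ / (1 + (k−1)ρ) = 4·0.80 / (1 + 3·0.80) = 3.200 / 3.400 = 0.9412.

0.9412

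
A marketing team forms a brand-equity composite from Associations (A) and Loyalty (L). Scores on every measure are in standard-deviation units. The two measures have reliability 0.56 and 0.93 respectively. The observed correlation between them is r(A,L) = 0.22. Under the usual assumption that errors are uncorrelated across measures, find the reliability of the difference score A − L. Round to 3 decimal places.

0.673

Var(A−L) = 1 + 1 − 2·0.22 = 2 − 0.44 = 1.56.
Because errors are independent across components, Cov(Tᵢ,Tⱼ) = Cov(Xᵢ,Xⱼ); the off-diagonal part of the true-score variance is the same as above.
True-score variance = [0.56 + 0.93] − 0.44 = 1.49 − 0.44 = 1.05.
Reliability = 1.05 / 1.56 = 0.673.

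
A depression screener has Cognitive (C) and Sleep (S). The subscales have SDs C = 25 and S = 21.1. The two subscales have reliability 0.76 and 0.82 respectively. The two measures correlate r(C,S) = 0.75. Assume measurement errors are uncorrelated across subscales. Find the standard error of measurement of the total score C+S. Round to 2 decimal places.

Var(total) = 1070.21 + 791.25 = 1861.46.
True-score variance = 840.072 + 791.25 = 1631.32, so reliability = 0.8764.
Error variance = 1861.46 − 1631.32 = 230.138; SEM = √230.138 = 15.17.

15.17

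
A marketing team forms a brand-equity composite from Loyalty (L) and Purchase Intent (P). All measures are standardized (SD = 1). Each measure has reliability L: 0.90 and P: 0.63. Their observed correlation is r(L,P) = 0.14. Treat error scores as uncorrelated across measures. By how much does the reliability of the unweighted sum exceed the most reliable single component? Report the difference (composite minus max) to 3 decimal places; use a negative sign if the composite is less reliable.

-0.106

Var(sum) = 2 + 0.28 = 2.28; true-score variance = 1.53 + 0.28 = 1.81; composite reliability = 0.7939.
Max component reliability = 0.9000.
Difference = 0.7939 − 0.9000 = -0.106.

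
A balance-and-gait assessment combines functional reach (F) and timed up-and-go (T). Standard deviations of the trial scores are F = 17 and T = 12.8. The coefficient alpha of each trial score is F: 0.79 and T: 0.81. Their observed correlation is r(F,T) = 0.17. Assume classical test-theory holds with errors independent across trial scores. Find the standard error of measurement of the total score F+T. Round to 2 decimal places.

9.58

Var(total) = 452.84 + 73.984 = 526.824.
True-score variance = 361.02 + 73.984 = 435.004, so reliability = 0.8257.
Error variance = 526.824 − 435.004 = 91.8196; SEM = √91.8196 = 9.58.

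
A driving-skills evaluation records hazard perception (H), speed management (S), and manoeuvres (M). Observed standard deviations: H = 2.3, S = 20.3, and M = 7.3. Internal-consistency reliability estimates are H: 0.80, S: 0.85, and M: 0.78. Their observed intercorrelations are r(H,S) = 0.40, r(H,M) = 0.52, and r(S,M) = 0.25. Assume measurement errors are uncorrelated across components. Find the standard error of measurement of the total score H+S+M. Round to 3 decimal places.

8.637

Var(total) = 470.67 + 128.909 = 599.579.
True-score variance = 396.075 + 128.909 = 524.983, so reliability = 0.8756.
Error variance = 599.579 − 524.983 = 74.5953; SEM = √74.5953 = 8.637.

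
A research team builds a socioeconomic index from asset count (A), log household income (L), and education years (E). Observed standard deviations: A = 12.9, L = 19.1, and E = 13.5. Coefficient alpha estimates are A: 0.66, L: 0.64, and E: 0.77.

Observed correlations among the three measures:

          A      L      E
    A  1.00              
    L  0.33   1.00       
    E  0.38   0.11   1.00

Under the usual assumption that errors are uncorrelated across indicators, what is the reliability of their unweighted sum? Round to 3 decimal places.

Var(A+L+E) = 12.9² + 19.1² + 13.5² + 2·[12.9·19.1·0.33 + 12.9·13.5·0.38 + 19.1·13.5·0.11] = 713.47 + 351.698 = 1065.17.
With uncorrelated errors the cross-covariances are all true-score covariance, so they carry over unchanged; only the diagonal terms shrink to ρᵢσᵢ².
True-score variance = [12.9²·0.66 + 19.1²·0.64 + 13.5²·0.77] + 351.698 = 483.642 + 351.698 = 835.34.
Reliability = 835.34 / 1065.17 = 0.784.

0.784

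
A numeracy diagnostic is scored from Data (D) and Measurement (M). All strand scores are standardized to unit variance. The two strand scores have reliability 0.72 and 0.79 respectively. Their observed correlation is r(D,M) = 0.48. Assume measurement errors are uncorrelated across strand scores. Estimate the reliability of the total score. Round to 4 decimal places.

Var(D+M) = 2 + 2·[0.48] = 2 + 0.96 = 2.96.
With uncorrelated errors the cross-covariances are all true-score covariance, so they carry over unchanged; only the diagonal terms shrink to ρᵢσᵢ².
True-score variance = [0.72 + 0.79] + 0.96 = 1.51 + 0.96 = 2.47.
Reliability = 2.47 / 2.96 = 0.8345.

0.8345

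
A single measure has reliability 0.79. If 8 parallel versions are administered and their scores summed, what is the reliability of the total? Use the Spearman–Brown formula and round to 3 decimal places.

ρ_k = kρ / (1 + (k−1)ρ) = 8·0.79 / (1 + 7·0.79) = 6.320 / 6.530 = 0.968.

0.968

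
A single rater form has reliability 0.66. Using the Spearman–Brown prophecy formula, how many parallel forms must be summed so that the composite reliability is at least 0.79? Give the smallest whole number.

k ≥ ρ*(1−ρ₁)/(ρ₁(1−ρ*)) = 0.79·0.34 / (0.66·0.21) = 1.938.
Smallest integer k = 2.

2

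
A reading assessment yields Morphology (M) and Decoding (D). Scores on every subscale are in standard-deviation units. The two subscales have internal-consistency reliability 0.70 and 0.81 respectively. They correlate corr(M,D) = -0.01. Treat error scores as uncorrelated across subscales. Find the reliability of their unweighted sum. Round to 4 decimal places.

Var(M+D) = 2 + 2·[(-0.01)] = 2 − 0.02 = 1.98.
Because errors are independent across components, Cov(Tᵢ,Tⱼ) = Cov(Xᵢ,Xⱼ); the off-diagonal part of the true-score variance is the same as above.
True-score variance = [0.70 + 0.81] − 0.02 = 1.51 − 0.02 = 1.49.
Reliability = 1.49 / 1.98 = 0.7525.

0.7525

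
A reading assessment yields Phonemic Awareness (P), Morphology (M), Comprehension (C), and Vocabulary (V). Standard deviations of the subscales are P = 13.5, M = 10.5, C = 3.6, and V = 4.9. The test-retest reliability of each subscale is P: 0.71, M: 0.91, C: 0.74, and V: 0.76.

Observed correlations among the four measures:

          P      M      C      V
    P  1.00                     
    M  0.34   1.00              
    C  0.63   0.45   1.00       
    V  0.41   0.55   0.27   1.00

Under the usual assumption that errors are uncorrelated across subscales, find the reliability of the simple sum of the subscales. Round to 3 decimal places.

0.888

Var(P+M+C+V) = 13.5² + 10.5² + 3.6² + 4.9² + 2·[13.5·10.5·0.34 + 13.5·3.6·0.63 + 13.5·4.9·0.41 + 10.5·3.6·0.45 + 10.5·4.9·0.55 + 3.6·4.9·0.27] = 329.47 + 312.01 = 641.48.
With uncorrelated errors the cross-covariances are all true-score covariance, so they carry over unchanged; only the diagonal terms shrink to ρᵢσᵢ².
True-score variance = [13.5²·0.71 + 10.5²·0.91 + 3.6²·0.74 + 4.9²·0.76] + 312.01 = 257.563 + 312.01 = 569.573.
Reliability = 569.573 / 641.48 = 0.888.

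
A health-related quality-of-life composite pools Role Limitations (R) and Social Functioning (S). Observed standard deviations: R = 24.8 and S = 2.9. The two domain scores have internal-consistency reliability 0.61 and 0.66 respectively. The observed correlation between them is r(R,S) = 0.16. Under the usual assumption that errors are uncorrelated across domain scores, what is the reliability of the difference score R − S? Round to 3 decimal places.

0.596

Var(R−S) = 24.8² + 2.9² − 2·24.8·2.9·0.16 = 623.45 − 23.0144 = 600.436.
Because errors are independent across components, Cov(Tᵢ,Tⱼ) = Cov(Xᵢ,Xⱼ); the off-diagonal part of the true-score variance is the same as above.
True-score variance = [24.8²·0.61 + 2.9²·0.66] − 23.0144 = 380.725 − 23.0144 = 357.711.
Reliability = 357.711 / 600.436 = 0.596.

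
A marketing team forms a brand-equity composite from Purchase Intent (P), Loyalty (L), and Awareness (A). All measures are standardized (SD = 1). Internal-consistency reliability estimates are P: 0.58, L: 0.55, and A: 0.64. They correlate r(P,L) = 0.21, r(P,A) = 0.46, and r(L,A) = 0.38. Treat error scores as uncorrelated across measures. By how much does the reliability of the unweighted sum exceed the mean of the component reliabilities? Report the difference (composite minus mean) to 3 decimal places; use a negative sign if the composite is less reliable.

0.169

Var(sum) = 3 + 2.1 = 5.1; true-score variance = 1.77 + 2.1 = 3.87; composite reliability = 0.7588.
Mean component reliability = 0.5900.
Difference = 0.7588 − 0.5900 = 0.169.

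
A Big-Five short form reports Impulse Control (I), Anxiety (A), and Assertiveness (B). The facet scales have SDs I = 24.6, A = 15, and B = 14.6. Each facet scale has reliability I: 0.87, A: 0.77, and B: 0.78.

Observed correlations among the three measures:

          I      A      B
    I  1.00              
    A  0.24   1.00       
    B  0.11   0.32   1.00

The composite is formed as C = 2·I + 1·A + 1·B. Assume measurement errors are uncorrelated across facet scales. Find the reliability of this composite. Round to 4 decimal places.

0.8823

Var(C) = 2²·24.6² + 15² + 14.6² + 2·[2·24.6·15·0.24 + 2·24.6·14.6·0.11 + 15·14.6·0.32] = 2858.8 + 652.43 = 3511.23.
Under uncorrelated errors the observed covariances equal the true-score covariances, so only the own-variance terms attenuate.
True-score variance = [2²·24.6²·0.87 + 15²·0.77 + 14.6²·0.78] + 652.43 = 2445.47 + 652.43 = 3097.9.
Reliability = 3097.9 / 3511.23 = 0.8823.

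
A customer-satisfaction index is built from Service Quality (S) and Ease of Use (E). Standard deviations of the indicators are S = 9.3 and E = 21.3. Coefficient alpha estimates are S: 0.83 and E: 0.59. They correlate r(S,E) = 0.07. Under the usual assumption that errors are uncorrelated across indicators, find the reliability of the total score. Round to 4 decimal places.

0.6466

Var(S+E) = 9.3² + 21.3² + 2·[9.3·21.3·0.07] = 540.18 + 27.7326 = 567.913.
Because errors are independent across components, Cov(Tᵢ,Tⱼ) = Cov(Xᵢ,Xⱼ); the off-diagonal part of the true-score variance is the same as above.
True-score variance = [9.3²·0.83 + 21.3²·0.59] + 27.7326 = 339.464 + 27.7326 = 367.196.
Reliability = 367.196 / 567.913 = 0.6466.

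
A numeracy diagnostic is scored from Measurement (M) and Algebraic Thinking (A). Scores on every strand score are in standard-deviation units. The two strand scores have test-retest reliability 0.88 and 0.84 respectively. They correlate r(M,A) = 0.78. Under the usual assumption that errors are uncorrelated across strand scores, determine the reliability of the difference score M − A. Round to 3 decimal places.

0.364

Var(M−A) = 1 + 1 − 2·0.78 = 2 − 1.56 = 0.44.
With uncorrelated errors the cross-covariances are all true-score covariance, so they carry over unchanged; only the diagonal terms shrink to ρᵢσᵢ².
True-score variance = [0.88 + 0.84] − 1.56 = 1.72 − 1.56 = 0.16.
Reliability = 0.16 / 0.44 = 0.364.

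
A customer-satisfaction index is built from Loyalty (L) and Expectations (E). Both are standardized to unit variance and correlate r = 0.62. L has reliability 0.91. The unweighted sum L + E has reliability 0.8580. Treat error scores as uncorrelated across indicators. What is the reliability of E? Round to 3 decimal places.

Var(L+E) = 2 + 2·0.62 = 3.240.
True-score variance = ρ_L + ρ_E + 2·0.62, so 0.8580 = (0.91 + ρ_E + 1.24) / 3.240.
ρ_E = 0.8580·3.240 − 0.91 − 1.24 = 0.630.

0.630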